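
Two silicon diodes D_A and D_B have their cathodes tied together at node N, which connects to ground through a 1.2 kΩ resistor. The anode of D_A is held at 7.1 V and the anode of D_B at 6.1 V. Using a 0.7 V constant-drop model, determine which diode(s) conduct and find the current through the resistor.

Only D_A conducts; I_R ≈ 5.3 mA

Assume both conduct. Then node N would need to be at both 7.1−0.7 = 6.4 V and 6.1−0.7 = 5.4 V, which is impossible.
Assume only D_A conducts: V_N = 7.1 − 0.7 = 6.4 V, so I_R = 6.4/1.2 = 5.33 mA.
Check D_B: its anode-to-cathode voltage is 6.1 − 6.4 = -0.3 V < 0.7 V, so it is off. The assumption is consistent.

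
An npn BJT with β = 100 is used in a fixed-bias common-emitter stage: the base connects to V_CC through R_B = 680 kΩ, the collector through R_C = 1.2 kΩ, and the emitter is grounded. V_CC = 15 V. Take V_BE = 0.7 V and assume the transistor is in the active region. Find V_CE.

Base loop: V_CC = I_B·R_B + V_BE, so I_B = (15 − 0.7)/680 kΩ = 0.021 mA.
In the active region I_C = β·I_B = 100 × 0.021 = 2.1 mA.
Collector loop: V_CE = V_CC − I_C·R_C = 15 − 2.1×1.2 = 12.5 V.
Since V_CE = 12.5 V > V_CE(sat) ≈ 0.2 V, the transistor is in the active region as assumed.

V_CE ≈ 12 V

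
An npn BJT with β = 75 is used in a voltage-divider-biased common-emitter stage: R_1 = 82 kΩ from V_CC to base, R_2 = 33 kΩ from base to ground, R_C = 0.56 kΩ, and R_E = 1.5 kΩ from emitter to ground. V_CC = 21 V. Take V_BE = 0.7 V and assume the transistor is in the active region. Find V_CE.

Thevenize the base divider: V_Th = V_CC·R_2/(R_1+R_2) = 21×33/115 = 6.03 V, R_Th = R_1‖R_2 = 23.5 kΩ.
Base-emitter loop: V_Th = I_B·R_Th + V_BE + (β+1)I_B·R_E, so I_B = (6.03 − 0.7) / (23.5 + 76×1.5) = 0.0387 mA.
I_C = β·I_B = 75×0.0387 = 2.9 mA, and I_E = (β+1)I_B = 2.94 mA.
V_CE = V_CC − I_C·R_C − I_E·R_E = 21 − 2.9×0.56 − 2.94×1.5 = 15 V.
V_CE = 15 V > 0.2 V confirms active-region operation.

V_CE ≈ 15 V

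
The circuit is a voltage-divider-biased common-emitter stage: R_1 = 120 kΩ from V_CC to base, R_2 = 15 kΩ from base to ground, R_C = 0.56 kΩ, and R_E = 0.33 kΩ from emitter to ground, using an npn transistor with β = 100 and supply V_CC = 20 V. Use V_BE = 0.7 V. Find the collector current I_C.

Thevenize the base divider: V_Th = V_CC·R_2/(R_1+R_2) = 20×15/135 = 2.22 V, R_Th = R_1‖R_2 = 13.3 kΩ.
Base-emitter loop: V_Th = I_B·R_Th + V_BE + (β+1)I_B·R_E, so I_B = (2.22 − 0.7) / (13.3 + 101×0.33) = 0.0326 mA.
I_C = β·I_B = 100×0.0326 = 3.26 mA, and I_E = (β+1)I_B = 3.29 mA.
V_CE = V_CC − I_C·R_C − I_E·R_E = 20 − 3.26×0.56 − 3.29×0.33 = 17.1 V.
V_CE = 17.1 V > 0.2 V confirms active-region operation.

I_C ≈ 3.3 mA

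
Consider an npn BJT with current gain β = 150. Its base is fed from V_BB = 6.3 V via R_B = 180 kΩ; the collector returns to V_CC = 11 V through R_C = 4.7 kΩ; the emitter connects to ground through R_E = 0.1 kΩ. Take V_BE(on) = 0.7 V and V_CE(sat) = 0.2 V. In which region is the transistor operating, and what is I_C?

Assume active: I_B = (6.3 − 0.7)/(180 + 151×0.1) = 0.0287 mA, I_C = β·I_B = 4.31 mA.
Then V_CE = 11 − 4.31×4.7 − 4.33×0.1 = -9.67 V < 0.2 V — the active assumption fails.
Re-solve with V_CE = 0.2 V. KCL at the emitter: V_E/R_E = (V_BB−0.7−V_E)/R_B + (V_CC−0.2−V_E)/R_C, giving V_E = 0.228 V.
I_C = (V_CC − 0.2 − V_E)/R_C = (10.8 − 0.228)/4.7 = 2.25 mA.
Check: I_B = (5.6 − 0.228)/180 = 0.0298 mA, and β·I_B = 4.48 mA > I_C, confirming saturation.

saturation; I_C ≈ 2.2 mA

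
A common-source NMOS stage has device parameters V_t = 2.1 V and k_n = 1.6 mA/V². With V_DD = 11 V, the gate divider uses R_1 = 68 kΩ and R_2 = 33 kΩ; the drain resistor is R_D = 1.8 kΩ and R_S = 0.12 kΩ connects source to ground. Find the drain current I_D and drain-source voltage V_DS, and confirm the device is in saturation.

V_G = V_DD·R_2/(R_1+R_2) = 11×33/101 = 3.59 V.
Assume saturation: I_D = (k_n/2)(V_GS − V_t)² with V_GS = V_G − I_D·R_S = 3.59 − 0.12·I_D.
Substituting gives 0.0115·I_D² − 1.29·I_D + 1.79 = 0, with roots I_D = 1.41 or 110 mA.
The root I_D = 110 mA gives V_GS = -9.64 V ≤ V_t, so take I_D = 1.41 mA.
Then V_GS = 3.43 V and V_DS = V_DD − I_D(R_D+R_S) = 11 − 1.41×1.92 = 8.3 V.
Saturation requires V_DS ≥ V_GS − V_t = 1.33 V; 8.3 ≥ 1.33 ✓.

I_D ≈ 1.4 mA, V_DS ≈ 8.3 V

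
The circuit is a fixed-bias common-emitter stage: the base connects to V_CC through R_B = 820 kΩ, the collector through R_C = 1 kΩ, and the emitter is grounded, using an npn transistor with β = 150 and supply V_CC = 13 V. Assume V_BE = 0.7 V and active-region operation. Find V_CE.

V_CE ≈ 11 V

Base loop: V_CC = I_B·R_B + V_BE, so I_B = (13 − 0.7)/820 kΩ = 0.015 mA.
In the active region I_C = β·I_B = 150 × 0.015 = 2.25 mA.
Collector loop: V_CE = V_CC − I_C·R_C = 13 − 2.25×1 = 10.8 V.
Since V_CE = 10.8 V > V_CE(sat) ≈ 0.2 V, the transistor is in the active region as assumed.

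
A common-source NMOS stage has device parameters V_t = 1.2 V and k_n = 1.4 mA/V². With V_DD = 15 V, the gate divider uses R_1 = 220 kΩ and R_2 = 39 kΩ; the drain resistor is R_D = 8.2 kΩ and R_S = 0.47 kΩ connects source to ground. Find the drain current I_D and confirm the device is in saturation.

V_G = V_DD·R_2/(R_1+R_2) = 15×39/259 = 2.26 V.
Assume saturation: I_D = (k_n/2)(V_GS − V_t)² with V_GS = V_G − I_D·R_S = 2.26 − 0.47·I_D.
Substituting gives 0.155·I_D² − 1.7·I_D + 0.785 = 0, with roots I_D = 0.484 or 10.5 mA.
The root I_D = 10.5 mA gives V_GS = -2.67 V ≤ V_t, so take I_D = 0.484 mA.
Then V_GS = 2.03 V and V_DS = V_DD − I_D(R_D+R_S) = 15 − 0.484×8.67 = 10.8 V.
Saturation requires V_DS ≥ V_GS − V_t = 0.831 V; 10.8 ≥ 0.831 ✓.

I_D ≈ 0.48 mA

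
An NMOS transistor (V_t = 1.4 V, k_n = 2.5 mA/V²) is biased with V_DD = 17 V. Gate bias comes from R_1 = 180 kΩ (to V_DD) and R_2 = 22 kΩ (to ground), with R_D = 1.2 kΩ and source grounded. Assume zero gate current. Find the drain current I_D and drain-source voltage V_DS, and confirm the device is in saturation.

I_D ≈ 0.25 mA, V_DS ≈ 17 V

V_G = V_DD·R_2/(R_1+R_2) = 17×22/202 = 1.85 V. With the source grounded, V_GS = V_G = 1.85 V.
Assume saturation: I_D = (k_n/2)(V_GS − V_t)² = (2.5/2)×(1.85 − 1.4)² = 1.25×0.451² = 0.255 mA.
V_DS = V_DD − I_D·R_D = 17 − 0.255×1.2 = 16.7 V.
Saturation requires V_DS ≥ V_GS − V_t = 0.451 V; 16.7 ≥ 0.451 ✓.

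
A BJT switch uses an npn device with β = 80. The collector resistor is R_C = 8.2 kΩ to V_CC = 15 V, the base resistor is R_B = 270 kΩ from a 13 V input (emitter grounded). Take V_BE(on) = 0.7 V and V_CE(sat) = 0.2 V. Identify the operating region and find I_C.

Assume active: I_B = (13 − 0.7)/270 = 0.0456 mA, giving I_C = β·I_B = 3.64 mA.
But then V_CE = 15 − 3.64×8.2 = -14.9 V < V_CE(sat) = 0.2 V — impossible in the active region.
So the transistor is saturated. With V_CE = 0.2 V, I_C = (V_CC − 0.2)/R_C = 14.8/8.2 = 1.8 mA.
Check: β·I_B = 3.64 mA > I_C = 1.8 mA, confirming saturation.

saturation; I_C ≈ 1.8 mA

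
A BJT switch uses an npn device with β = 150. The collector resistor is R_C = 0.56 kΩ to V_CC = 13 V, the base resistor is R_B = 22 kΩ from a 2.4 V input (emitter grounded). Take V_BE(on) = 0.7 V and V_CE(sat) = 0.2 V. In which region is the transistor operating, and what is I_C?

Assume active. Base-emitter loop: I_B = (V_BB − V_BE)/R_B = (2.4 − 0.7)/22 = 0.0773 mA.
I_C = β·I_B = 150×0.0773 = 11.6 mA.
V_CE = V_CC − I_C·R_C = 13 − 11.6×0.56 = 6.51 V > V_CE(sat), so the active-region assumption holds.

active; I_C ≈ 12 mA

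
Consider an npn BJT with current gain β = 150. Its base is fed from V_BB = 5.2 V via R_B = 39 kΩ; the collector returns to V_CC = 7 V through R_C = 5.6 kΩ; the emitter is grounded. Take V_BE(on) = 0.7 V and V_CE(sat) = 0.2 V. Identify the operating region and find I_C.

Assume active: I_B = (5.2 − 0.7)/39 = 0.115 mA, giving I_C = β·I_B = 17.3 mA.
But then V_CE = 7 − 17.3×5.6 = -89.9 V < V_CE(sat) = 0.2 V — impossible in the active region.
So the transistor is saturated. With V_CE = 0.2 V, I_C = (V_CC − 0.2)/R_C = 6.8/5.6 = 1.21 mA.
Check: β·I_B = 17.3 mA > I_C = 1.21 mA, confirming saturation.

saturation; I_C ≈ 1.2 mA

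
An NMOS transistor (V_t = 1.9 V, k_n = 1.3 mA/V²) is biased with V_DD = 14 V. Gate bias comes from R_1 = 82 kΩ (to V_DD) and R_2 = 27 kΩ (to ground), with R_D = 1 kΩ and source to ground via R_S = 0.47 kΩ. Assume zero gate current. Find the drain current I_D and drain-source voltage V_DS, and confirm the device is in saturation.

V_G = V_DD·R_2/(R_1+R_2) = 14×27/109 = 3.47 V.
Assume saturation: I_D = (k_n/2)(V_GS − V_t)² with V_GS = V_G − I_D·R_S = 3.47 − 0.47·I_D.
Substituting gives 0.144·I_D² − 1.96·I_D + 1.6 = 0, with roots I_D = 0.872 or 12.8 mA.
The root I_D = 12.8 mA gives V_GS = -2.53 V ≤ V_t, so take I_D = 0.872 mA.
Then V_GS = 3.06 V and V_DS = V_DD − I_D(R_D+R_S) = 14 − 0.872×1.47 = 12.7 V.
Saturation requires V_DS ≥ V_GS − V_t = 1.16 V; 12.7 ≥ 1.16 ✓.

I_D ≈ 0.87 mA, V_DS ≈ 13 V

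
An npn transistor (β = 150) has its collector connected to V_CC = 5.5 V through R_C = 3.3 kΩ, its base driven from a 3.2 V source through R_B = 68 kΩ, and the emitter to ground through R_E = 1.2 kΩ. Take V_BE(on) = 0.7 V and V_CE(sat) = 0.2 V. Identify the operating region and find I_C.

saturation; I_C ≈ 1.2 mA

Assume active: I_B = (3.2 − 0.7)/(68 + 151×1.2) = 0.01 mA, I_C = β·I_B = 1.5 mA.
Then V_CE = 5.5 − 1.5×3.3 − 1.51×1.2 = -1.28 V < 0.2 V — the active assumption fails.
Re-solve with V_CE = 0.2 V. KCL at the emitter: V_E/R_E = (V_BB−0.7−V_E)/R_B + (V_CC−0.2−V_E)/R_C, giving V_E = 1.43 V.
I_C = (V_CC − 0.2 − V_E)/R_C = (5.3 − 1.43)/3.3 = 1.17 mA.
Check: I_B = (2.5 − 1.43)/68 = 0.0158 mA, and β·I_B = 2.37 mA > I_C, confirming saturation.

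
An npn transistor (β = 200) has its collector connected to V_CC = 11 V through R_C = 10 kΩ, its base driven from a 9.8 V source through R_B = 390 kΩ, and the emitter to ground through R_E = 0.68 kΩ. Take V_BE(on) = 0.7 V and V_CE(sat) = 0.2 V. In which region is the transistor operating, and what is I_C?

Assume active: I_B = (9.8 − 0.7)/(390 + 201×0.68) = 0.0173 mA, I_C = β·I_B = 3.46 mA.
Then V_CE = 11 − 3.46×10 − 3.47×0.68 = -25.9 V < 0.2 V — the active assumption fails.
Re-solve with V_CE = 0.2 V. KCL at the emitter: V_E/R_E = (V_BB−0.7−V_E)/R_B + (V_CC−0.2−V_E)/R_C, giving V_E = 0.701 V.
I_C = (V_CC − 0.2 − V_E)/R_C = (10.8 − 0.701)/10 = 1.01 mA.
Check: I_B = (9.1 − 0.701)/390 = 0.0215 mA, and β·I_B = 4.31 mA > I_C, confirming saturation.

saturation; I_C ≈ 1 mA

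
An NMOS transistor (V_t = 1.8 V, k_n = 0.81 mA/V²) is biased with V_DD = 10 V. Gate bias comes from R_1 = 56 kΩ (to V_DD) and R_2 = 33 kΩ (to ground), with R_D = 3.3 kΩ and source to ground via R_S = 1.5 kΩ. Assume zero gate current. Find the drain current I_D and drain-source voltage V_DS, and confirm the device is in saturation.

I_D ≈ 0.52 mA, V_DS ≈ 7.5 V

V_G = V_DD·R_2/(R_1+R_2) = 10×33/89 = 3.71 V.
Assume saturation: I_D = (k_n/2)(V_GS − V_t)² with V_GS = V_G − I_D·R_S = 3.71 − 1.5·I_D.
Substituting gives 0.911·I_D² − 3.32·I_D + 1.47 = 0, with roots I_D = 0.518 or 3.12 mA.
The root I_D = 3.12 mA gives V_GS = -0.977 V ≤ V_t, so take I_D = 0.518 mA.
Then V_GS = 2.93 V and V_DS = V_DD − I_D(R_D+R_S) = 10 − 0.518×4.8 = 7.51 V.
Saturation requires V_DS ≥ V_GS − V_t = 1.13 V; 7.51 ≥ 1.13 ✓.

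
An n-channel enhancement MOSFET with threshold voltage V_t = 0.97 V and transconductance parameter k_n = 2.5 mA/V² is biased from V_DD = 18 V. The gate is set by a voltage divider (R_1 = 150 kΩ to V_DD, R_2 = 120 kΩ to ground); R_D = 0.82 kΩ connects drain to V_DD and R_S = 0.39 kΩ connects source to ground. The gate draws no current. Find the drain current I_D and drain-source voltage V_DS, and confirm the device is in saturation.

V_G = V_DD·R_2/(R_1+R_2) = 18×120/270 = 8 V.
Assume saturation: I_D = (k_n/2)(V_GS − V_t)² with V_GS = V_G − I_D·R_S = 8 − 0.39·I_D.
Substituting gives 0.19·I_D² − 7.85·I_D + 61.8 = 0, with roots I_D = 10.6 or 30.7 mA.
The root I_D = 30.7 mA gives V_GS = -3.99 V ≤ V_t, so take I_D = 10.6 mA.
Then V_GS = 3.88 V and V_DS = V_DD − I_D(R_D+R_S) = 18 − 10.6×1.21 = 5.21 V.
Saturation requires V_DS ≥ V_GS − V_t = 2.91 V; 5.21 ≥ 2.91 ✓.

I_D ≈ 11 mA, V_DS ≈ 5.2 V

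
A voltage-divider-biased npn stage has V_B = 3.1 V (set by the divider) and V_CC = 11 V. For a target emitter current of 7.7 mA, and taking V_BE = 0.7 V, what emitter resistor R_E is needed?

V_E = V_B − V_BE = 3.1 − 0.7 = 2.4 V.
R_E = V_E / I_E = 2.4 / 7.7 = 0.312 kΩ.

R_E ≈ 0.31 kΩ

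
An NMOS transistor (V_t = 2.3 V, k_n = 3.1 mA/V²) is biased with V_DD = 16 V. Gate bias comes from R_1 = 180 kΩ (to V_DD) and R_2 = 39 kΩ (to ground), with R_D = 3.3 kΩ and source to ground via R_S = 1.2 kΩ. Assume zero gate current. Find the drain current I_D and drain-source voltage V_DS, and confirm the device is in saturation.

I_D ≈ 0.18 mA, V_DS ≈ 15 V

V_G = V_DD·R_2/(R_1+R_2) = 16×39/219 = 2.85 V.
Assume saturation: I_D = (k_n/2)(V_GS − V_t)² with V_GS = V_G − I_D·R_S = 2.85 − 1.2·I_D.
Substituting gives 2.23·I_D² − 3.04·I_D + 0.468 = 0, with roots I_D = 0.177 or 1.19 mA.
The root I_D = 1.19 mA gives V_GS = 1.42 V ≤ V_t, so take I_D = 0.177 mA.
Then V_GS = 2.64 V and V_DS = V_DD − I_D(R_D+R_S) = 16 − 0.177×4.5 = 15.2 V.
Saturation requires V_DS ≥ V_GS − V_t = 0.337 V; 15.2 ≥ 0.337 ✓.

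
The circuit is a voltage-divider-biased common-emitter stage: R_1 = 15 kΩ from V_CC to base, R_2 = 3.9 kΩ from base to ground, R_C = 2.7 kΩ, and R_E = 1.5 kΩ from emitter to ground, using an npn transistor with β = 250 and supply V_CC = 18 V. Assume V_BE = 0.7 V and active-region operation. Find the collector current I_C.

I_C ≈ 2 mA

Thevenize the base divider: V_Th = V_CC·R_2/(R_1+R_2) = 18×3.9/18.9 = 3.71 V, R_Th = R_1‖R_2 = 3.1 kΩ.
Base-emitter loop: V_Th = I_B·R_Th + V_BE + (β+1)I_B·R_E, so I_B = (3.71 − 0.7) / (3.1 + 251×1.5) = 0.00794 mA.
I_C = β·I_B = 250×0.00794 = 1.99 mA, and I_E = (β+1)I_B = 1.99 mA.
V_CE = V_CC − I_C·R_C − I_E·R_E = 18 − 1.99×2.7 − 1.99×1.5 = 9.65 V.
V_CE = 9.65 V > 0.2 V confirms active-region operation.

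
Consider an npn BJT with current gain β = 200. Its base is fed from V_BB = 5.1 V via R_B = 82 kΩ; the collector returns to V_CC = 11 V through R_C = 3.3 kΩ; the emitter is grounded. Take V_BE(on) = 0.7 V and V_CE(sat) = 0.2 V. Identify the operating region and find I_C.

saturation; I_C ≈ 3.3 mA

Assume active: I_B = (5.1 − 0.7)/82 = 0.0537 mA, giving I_C = β·I_B = 10.7 mA.
But then V_CE = 11 − 10.7×3.3 = -24.4 V < V_CE(sat) = 0.2 V — impossible in the active region.
So the transistor is saturated. With V_CE = 0.2 V, I_C = (V_CC − 0.2)/R_C = 10.8/3.3 = 3.27 mA.
Check: β·I_B = 10.7 mA > I_C = 3.27 mA, confirming saturation.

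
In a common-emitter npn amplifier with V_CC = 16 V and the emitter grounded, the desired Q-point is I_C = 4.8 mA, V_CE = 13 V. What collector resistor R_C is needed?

Collector loop: V_CC = I_C·R_C + V_CE.
R_C = (V_CC − V_CE)/I_C = (16 − 13)/4.8 = 0.625 kΩ.

R_C ≈ 0.62 kΩ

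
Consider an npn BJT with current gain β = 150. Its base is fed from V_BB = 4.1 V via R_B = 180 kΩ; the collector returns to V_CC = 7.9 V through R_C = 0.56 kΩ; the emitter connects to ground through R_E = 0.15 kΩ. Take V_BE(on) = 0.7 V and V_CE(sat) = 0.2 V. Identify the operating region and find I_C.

active; I_C ≈ 2.5 mA

Assume active. Base-emitter loop: I_B = (V_BB − V_BE)/(R_B + (β+1)R_E) = (4.1 − 0.7)/(180 + 151×0.15) = 0.0168 mA.
I_C = β·I_B = 150×0.0168 = 2.52 mA.
V_CE = V_CC − I_C·R_C − I_E·R_E = 7.9 − 2.52×0.56 − 2.53×0.15 = 6.11 V > V_CE(sat), so the active-region assumption holds.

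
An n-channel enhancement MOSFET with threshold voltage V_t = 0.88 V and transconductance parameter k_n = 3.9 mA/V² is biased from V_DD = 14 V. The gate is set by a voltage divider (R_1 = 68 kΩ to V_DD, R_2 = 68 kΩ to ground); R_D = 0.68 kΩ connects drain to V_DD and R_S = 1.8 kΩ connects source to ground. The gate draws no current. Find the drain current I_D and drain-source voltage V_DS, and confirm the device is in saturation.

V_G = V_DD·R_2/(R_1+R_2) = 14×68/136 = 7 V.
Assume saturation: I_D = (k_n/2)(V_GS − V_t)² with V_GS = V_G − I_D·R_S = 7 − 1.8·I_D.
Substituting gives 6.32·I_D² − 44·I_D + 73 = 0, with roots I_D = 2.74 or 4.22 mA.
The root I_D = 4.22 mA gives V_GS = -0.591 V ≤ V_t, so take I_D = 2.74 mA.
Then V_GS = 2.07 V and V_DS = V_DD − I_D(R_D+R_S) = 14 − 2.74×2.48 = 7.2 V.
Saturation requires V_DS ≥ V_GS − V_t = 1.19 V; 7.2 ≥ 1.19 ✓.

I_D ≈ 2.7 mA, V_DS ≈ 7.2 V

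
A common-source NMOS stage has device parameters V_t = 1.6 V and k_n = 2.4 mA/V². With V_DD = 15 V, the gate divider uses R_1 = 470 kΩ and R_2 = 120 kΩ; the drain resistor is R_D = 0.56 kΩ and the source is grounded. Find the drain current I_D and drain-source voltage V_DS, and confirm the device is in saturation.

V_G = V_DD·R_2/(R_1+R_2) = 15×120/590 = 3.05 V. With the source grounded, V_GS = V_G = 3.05 V.
Assume saturation: I_D = (k_n/2)(V_GS − V_t)² = (2.4/2)×(3.05 − 1.6)² = 1.2×1.45² = 2.53 mA.
V_DS = V_DD − I_D·R_D = 15 − 2.53×0.56 = 13.6 V.
Saturation requires V_DS ≥ V_GS − V_t = 1.45 V; 13.6 ≥ 1.45 ✓.

I_D ≈ 2.5 mA, V_DS ≈ 14 V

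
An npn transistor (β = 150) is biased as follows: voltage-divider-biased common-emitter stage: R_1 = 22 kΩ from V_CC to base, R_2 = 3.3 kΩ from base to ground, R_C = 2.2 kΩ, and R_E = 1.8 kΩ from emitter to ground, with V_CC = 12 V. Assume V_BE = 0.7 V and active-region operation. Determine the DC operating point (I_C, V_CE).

I_C ≈ 0.47 mA, V_CE ≈ 10 V

Thevenize the base divider: V_Th = V_CC·R_2/(R_1+R_2) = 12×3.3/25.3 = 1.57 V, R_Th = R_1‖R_2 = 2.87 kΩ.
Base-emitter loop: V_Th = I_B·R_Th + V_BE + (β+1)I_B·R_E, so I_B = (1.57 − 0.7) / (2.87 + 151×1.8) = 0.00315 mA.
I_C = β·I_B = 150×0.00315 = 0.473 mA, and I_E = (β+1)I_B = 0.476 mA.
V_CE = V_CC − I_C·R_C − I_E·R_E = 12 − 0.473×2.2 − 0.476×1.8 = 10.1 V.
V_CE = 10.1 V > 0.2 V confirms active-region operation.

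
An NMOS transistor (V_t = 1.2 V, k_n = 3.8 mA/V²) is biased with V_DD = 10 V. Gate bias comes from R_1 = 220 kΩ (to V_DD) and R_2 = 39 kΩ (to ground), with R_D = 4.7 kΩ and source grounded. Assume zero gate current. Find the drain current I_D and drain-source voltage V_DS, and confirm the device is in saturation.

V_G = V_DD·R_2/(R_1+R_2) = 10×39/259 = 1.51 V. With the source grounded, V_GS = V_G = 1.51 V.
Assume saturation: I_D = (k_n/2)(V_GS − V_t)² = (3.8/2)×(1.51 − 1.2)² = 1.9×0.306² = 0.178 mA.
V_DS = V_DD − I_D·R_D = 10 − 0.178×4.7 = 9.16 V.
Saturation requires V_DS ≥ V_GS − V_t = 0.306 V; 9.16 ≥ 0.306 ✓.

I_D ≈ 0.18 mA, V_DS ≈ 9.2 V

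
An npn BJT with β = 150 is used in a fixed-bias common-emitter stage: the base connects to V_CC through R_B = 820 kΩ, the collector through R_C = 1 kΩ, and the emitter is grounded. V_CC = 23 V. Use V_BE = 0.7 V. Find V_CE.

Base loop: V_CC = I_B·R_B + V_BE, so I_B = (23 − 0.7)/820 kΩ = 0.0272 mA.
In the active region I_C = β·I_B = 150 × 0.0272 = 4.08 mA.
Collector loop: V_CE = V_CC − I_C·R_C = 23 − 4.08×1 = 18.9 V.
Since V_CE = 18.9 V > V_CE(sat) ≈ 0.2 V, the transistor is in the active region as assumed.

V_CE ≈ 19 V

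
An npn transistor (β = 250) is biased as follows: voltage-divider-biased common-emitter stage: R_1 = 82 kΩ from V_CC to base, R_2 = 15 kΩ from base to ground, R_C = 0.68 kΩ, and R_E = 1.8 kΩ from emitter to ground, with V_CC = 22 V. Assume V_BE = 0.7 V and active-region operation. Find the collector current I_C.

Thevenize the base divider: V_Th = V_CC·R_2/(R_1+R_2) = 22×15/97 = 3.4 V, R_Th = R_1‖R_2 = 12.7 kΩ.
Base-emitter loop: V_Th = I_B·R_Th + V_BE + (β+1)I_B·R_E, so I_B = (3.4 − 0.7) / (12.7 + 251×1.8) = 0.00582 mA.
I_C = β·I_B = 250×0.00582 = 1.45 mA, and I_E = (β+1)I_B = 1.46 mA.
V_CE = V_CC − I_C·R_C − I_E·R_E = 22 − 1.45×0.68 − 1.46×1.8 = 18.4 V.
V_CE = 18.4 V > 0.2 V confirms active-region operation.

I_C ≈ 1.5 mA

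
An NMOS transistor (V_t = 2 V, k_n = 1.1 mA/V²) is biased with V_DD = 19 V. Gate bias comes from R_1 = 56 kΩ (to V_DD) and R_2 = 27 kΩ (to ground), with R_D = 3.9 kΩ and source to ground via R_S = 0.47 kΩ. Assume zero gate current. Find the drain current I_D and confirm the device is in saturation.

V_G = V_DD·R_2/(R_1+R_2) = 19×27/83 = 6.18 V.
Assume saturation: I_D = (k_n/2)(V_GS − V_t)² with V_GS = V_G − I_D·R_S = 6.18 − 0.47·I_D.
Substituting gives 0.121·I_D² − 3.16·I_D + 9.61 = 0, with roots I_D = 3.52 or 22.5 mA.
The root I_D = 22.5 mA gives V_GS = -4.4 V ≤ V_t, so take I_D = 3.52 mA.
Then V_GS = 4.53 V and V_DS = V_DD − I_D(R_D+R_S) = 19 − 3.52×4.37 = 3.64 V.
Saturation requires V_DS ≥ V_GS − V_t = 2.53 V; 3.64 ≥ 2.53 ✓.

I_D ≈ 3.5 mA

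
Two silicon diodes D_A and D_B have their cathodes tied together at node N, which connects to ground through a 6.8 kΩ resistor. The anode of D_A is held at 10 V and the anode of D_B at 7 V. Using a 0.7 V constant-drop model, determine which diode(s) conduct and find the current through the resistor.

Assume both conduct. Then node N would need to be at both 10−0.7 = 9.3 V and 7−0.7 = 6.3 V, which is impossible.
Assume only D_A conducts: V_N = 10 − 0.7 = 9.3 V, so I_R = 9.3/6.8 = 1.37 mA.
Check D_B: its anode-to-cathode voltage is 7 − 9.3 = -2.3 V < 0.7 V, so it is off. The assumption is consistent.

Only D_A conducts; I_R ≈ 1.4 mA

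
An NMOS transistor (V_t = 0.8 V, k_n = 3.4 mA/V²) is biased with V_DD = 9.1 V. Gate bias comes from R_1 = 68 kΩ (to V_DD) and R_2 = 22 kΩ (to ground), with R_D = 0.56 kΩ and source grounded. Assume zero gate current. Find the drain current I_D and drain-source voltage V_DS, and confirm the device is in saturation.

I_D ≈ 3.4 mA, V_DS ≈ 7.2 V

V_G = V_DD·R_2/(R_1+R_2) = 9.1×22/90 = 2.22 V. With the source grounded, V_GS = V_G = 2.22 V.
Assume saturation: I_D = (k_n/2)(V_GS − V_t)² = (3.4/2)×(2.22 − 0.8)² = 1.7×1.42² = 3.45 mA.
V_DS = V_DD − I_D·R_D = 9.1 − 3.45×0.56 = 7.17 V.
Saturation requires V_DS ≥ V_GS − V_t = 1.42 V; 7.17 ≥ 1.42 ✓.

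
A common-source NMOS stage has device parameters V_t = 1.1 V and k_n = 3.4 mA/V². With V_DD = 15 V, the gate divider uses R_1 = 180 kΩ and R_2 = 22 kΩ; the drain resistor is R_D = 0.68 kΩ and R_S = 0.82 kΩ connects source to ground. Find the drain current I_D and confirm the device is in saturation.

V_G = V_DD·R_2/(R_1+R_2) = 15×22/202 = 1.63 V.
Assume saturation: I_D = (k_n/2)(V_GS − V_t)² with V_GS = V_G − I_D·R_S = 1.63 − 0.82·I_D.
Substituting gives 1.14·I_D² − 2.49·I_D + 0.484 = 0, with roots I_D = 0.216 or 1.96 mA.
The root I_D = 1.96 mA gives V_GS = 0.0261 V ≤ V_t, so take I_D = 0.216 mA.
Then V_GS = 1.46 V and V_DS = V_DD − I_D(R_D+R_S) = 15 − 0.216×1.5 = 14.7 V.
Saturation requires V_DS ≥ V_GS − V_t = 0.356 V; 14.7 ≥ 0.356 ✓.

I_D ≈ 0.22 mA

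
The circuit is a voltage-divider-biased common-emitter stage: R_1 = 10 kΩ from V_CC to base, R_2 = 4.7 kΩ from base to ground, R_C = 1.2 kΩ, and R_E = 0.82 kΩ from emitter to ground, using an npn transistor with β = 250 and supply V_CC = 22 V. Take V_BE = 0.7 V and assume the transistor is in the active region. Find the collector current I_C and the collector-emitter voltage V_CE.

Thevenize the base divider: V_Th = V_CC·R_2/(R_1+R_2) = 22×4.7/14.7 = 7.03 V, R_Th = R_1‖R_2 = 3.2 kΩ.
Base-emitter loop: V_Th = I_B·R_Th + V_BE + (β+1)I_B·R_E, so I_B = (7.03 − 0.7) / (3.2 + 251×0.82) = 0.0303 mA.
I_C = β·I_B = 250×0.0303 = 7.58 mA, and I_E = (β+1)I_B = 7.61 mA.
V_CE = V_CC − I_C·R_C − I_E·R_E = 22 − 7.58×1.2 − 7.61×0.82 = 6.67 V.
V_CE = 6.67 V > 0.2 V confirms active-region operation.

I_C ≈ 7.6 mA, V_CE ≈ 6.7 V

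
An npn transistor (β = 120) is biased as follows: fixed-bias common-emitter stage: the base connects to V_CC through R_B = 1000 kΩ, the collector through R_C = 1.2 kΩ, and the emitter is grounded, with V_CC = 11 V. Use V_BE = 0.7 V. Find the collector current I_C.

Base loop: V_CC = I_B·R_B + V_BE, so I_B = (11 − 0.7)/1000 kΩ = 0.0103 mA.
In the active region I_C = β·I_B = 120 × 0.0103 = 1.24 mA.
Collector loop: V_CE = V_CC − I_C·R_C = 11 − 1.24×1.2 = 9.52 V.
Since V_CE = 9.52 V > V_CE(sat) ≈ 0.2 V, the transistor is in the active region as assumed.

I_C ≈ 1.2 mA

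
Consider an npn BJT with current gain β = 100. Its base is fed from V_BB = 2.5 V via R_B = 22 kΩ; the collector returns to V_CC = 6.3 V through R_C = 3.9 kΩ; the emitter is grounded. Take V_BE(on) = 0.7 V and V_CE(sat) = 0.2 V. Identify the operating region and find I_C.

Assume active: I_B = (2.5 − 0.7)/22 = 0.0818 mA, giving I_C = β·I_B = 8.18 mA.
But then V_CE = 6.3 − 8.18×3.9 = -25.6 V < V_CE(sat) = 0.2 V — impossible in the active region.
So the transistor is saturated. With V_CE = 0.2 V, I_C = (V_CC − 0.2)/R_C = 6.1/3.9 = 1.56 mA.
Check: β·I_B = 8.18 mA > I_C = 1.56 mA, confirming saturation.

saturation; I_C ≈ 1.6 mA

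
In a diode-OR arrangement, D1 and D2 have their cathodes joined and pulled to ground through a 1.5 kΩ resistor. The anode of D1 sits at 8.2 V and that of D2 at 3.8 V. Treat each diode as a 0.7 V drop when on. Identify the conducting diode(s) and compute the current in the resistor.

Only D1 conducts; I_R ≈ 5 mA

Assume both conduct. Then node N would need to be at both 8.2−0.7 = 7.5 V and 3.8−0.7 = 3.1 V, which is impossible.
Assume only D1 conducts: V_N = 8.2 − 0.7 = 7.5 V, so I_R = 7.5/1.5 = 5 mA.
Check D2: its anode-to-cathode voltage is 3.8 − 7.5 = -3.7 V < 0.7 V, so it is off. The assumption is consistent.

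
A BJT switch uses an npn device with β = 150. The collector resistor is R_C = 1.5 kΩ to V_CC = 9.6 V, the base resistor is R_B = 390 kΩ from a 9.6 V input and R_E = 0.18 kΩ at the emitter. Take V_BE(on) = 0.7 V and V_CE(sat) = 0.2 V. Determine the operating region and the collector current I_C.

Assume active. Base-emitter loop: I_B = (V_BB − V_BE)/(R_B + (β+1)R_E) = (9.6 − 0.7)/(390 + 151×0.18) = 0.0213 mA.
I_C = β·I_B = 150×0.0213 = 3.2 mA.
V_CE = V_CC − I_C·R_C − I_E·R_E = 9.6 − 3.2×1.5 − 3.22×0.18 = 4.22 V > V_CE(sat), so the active-region assumption holds.

active; I_C ≈ 3.2 mA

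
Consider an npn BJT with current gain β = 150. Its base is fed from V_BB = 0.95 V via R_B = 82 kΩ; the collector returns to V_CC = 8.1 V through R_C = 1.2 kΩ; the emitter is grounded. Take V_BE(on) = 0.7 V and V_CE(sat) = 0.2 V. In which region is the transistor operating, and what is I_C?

Assume active. Base-emitter loop: I_B = (V_BB − V_BE)/R_B = (0.95 − 0.7)/82 = 0.00305 mA.
I_C = β·I_B = 150×0.00305 = 0.457 mA.
V_CE = V_CC − I_C·R_C = 8.1 − 0.457×1.2 = 7.55 V > V_CE(sat), so the active-region assumption holds.

active; I_C ≈ 0.46 mA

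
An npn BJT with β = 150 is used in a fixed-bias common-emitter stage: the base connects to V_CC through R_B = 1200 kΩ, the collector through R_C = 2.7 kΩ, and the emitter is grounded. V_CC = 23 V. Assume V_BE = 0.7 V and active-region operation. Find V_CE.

Base loop: V_CC = I_B·R_B + V_BE, so I_B = (23 − 0.7)/1200 kΩ = 0.0186 mA.
In the active region I_C = β·I_B = 150 × 0.0186 = 2.79 mA.
Collector loop: V_CE = V_CC − I_C·R_C = 23 − 2.79×2.7 = 15.5 V.
Since V_CE = 15.5 V > V_CE(sat) ≈ 0.2 V, the transistor is in the active region as assumed.

V_CE ≈ 15 V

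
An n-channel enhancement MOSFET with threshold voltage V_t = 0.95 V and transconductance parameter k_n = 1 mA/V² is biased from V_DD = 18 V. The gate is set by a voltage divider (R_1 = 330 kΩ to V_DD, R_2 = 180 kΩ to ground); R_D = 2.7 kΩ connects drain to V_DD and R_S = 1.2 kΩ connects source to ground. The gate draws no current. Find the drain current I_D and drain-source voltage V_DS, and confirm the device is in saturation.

V_G = V_DD·R_2/(R_1+R_2) = 18×180/510 = 6.35 V.
Assume saturation: I_D = (k_n/2)(V_GS − V_t)² with V_GS = V_G − I_D·R_S = 6.35 − 1.2·I_D.
Substituting gives 0.72·I_D² − 7.48·I_D + 14.6 = 0, with roots I_D = 2.6 or 7.79 mA.
The root I_D = 7.79 mA gives V_GS = -3 V ≤ V_t, so take I_D = 2.6 mA.
Then V_GS = 3.23 V and V_DS = V_DD − I_D(R_D+R_S) = 18 − 2.6×3.9 = 7.85 V.
Saturation requires V_DS ≥ V_GS − V_t = 2.28 V; 7.85 ≥ 2.28 ✓.

I_D ≈ 2.6 mA, V_DS ≈ 7.9 V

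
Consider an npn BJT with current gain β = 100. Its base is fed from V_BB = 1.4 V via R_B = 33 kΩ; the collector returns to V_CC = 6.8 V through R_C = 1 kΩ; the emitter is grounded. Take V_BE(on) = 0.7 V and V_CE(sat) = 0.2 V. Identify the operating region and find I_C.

active; I_C ≈ 2.1 mA

Assume active. Base-emitter loop: I_B = (V_BB − V_BE)/R_B = (1.4 − 0.7)/33 = 0.0212 mA.
I_C = β·I_B = 100×0.0212 = 2.12 mA.
V_CE = V_CC − I_C·R_C = 6.8 − 2.12×1 = 4.68 V > V_CE(sat), so the active-region assumption holds.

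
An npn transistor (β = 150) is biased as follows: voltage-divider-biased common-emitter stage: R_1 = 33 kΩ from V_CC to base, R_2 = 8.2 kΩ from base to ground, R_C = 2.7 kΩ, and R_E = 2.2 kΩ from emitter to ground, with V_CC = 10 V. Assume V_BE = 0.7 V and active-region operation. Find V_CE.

V_CE ≈ 7.2 V

Thevenize the base divider: V_Th = V_CC·R_2/(R_1+R_2) = 10×8.2/41.2 = 1.99 V, R_Th = R_1‖R_2 = 6.57 kΩ.
Base-emitter loop: V_Th = I_B·R_Th + V_BE + (β+1)I_B·R_E, so I_B = (1.99 − 0.7) / (6.57 + 151×2.2) = 0.00381 mA.
I_C = β·I_B = 150×0.00381 = 0.571 mA, and I_E = (β+1)I_B = 0.575 mA.
V_CE = V_CC − I_C·R_C − I_E·R_E = 10 − 0.571×2.7 − 0.575×2.2 = 7.19 V.
V_CE = 7.19 V > 0.2 V confirms active-region operation.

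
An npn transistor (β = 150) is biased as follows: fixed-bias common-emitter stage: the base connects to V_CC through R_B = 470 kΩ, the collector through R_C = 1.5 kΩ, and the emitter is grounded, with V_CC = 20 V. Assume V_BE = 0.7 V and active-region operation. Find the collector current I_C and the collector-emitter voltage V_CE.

Base loop: V_CC = I_B·R_B + V_BE, so I_B = (20 − 0.7)/470 kΩ = 0.0411 mA.
In the active region I_C = β·I_B = 150 × 0.0411 = 6.16 mA.
Collector loop: V_CE = V_CC − I_C·R_C = 20 − 6.16×1.5 = 10.8 V.
Since V_CE = 10.8 V > V_CE(sat) ≈ 0.2 V, the transistor is in the active region as assumed.

I_C ≈ 6.2 mA, V_CE ≈ 11 V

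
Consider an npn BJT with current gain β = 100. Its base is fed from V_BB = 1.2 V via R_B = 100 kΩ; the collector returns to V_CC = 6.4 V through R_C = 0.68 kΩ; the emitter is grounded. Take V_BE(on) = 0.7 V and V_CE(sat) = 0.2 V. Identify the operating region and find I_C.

Assume active. Base-emitter loop: I_B = (V_BB − V_BE)/R_B = (1.2 − 0.7)/100 = 0.005 mA.
I_C = β·I_B = 100×0.005 = 0.5 mA.
V_CE = V_CC − I_C·R_C = 6.4 − 0.5×0.68 = 6.06 V > V_CE(sat), so the active-region assumption holds.

active; I_C ≈ 0.5 mA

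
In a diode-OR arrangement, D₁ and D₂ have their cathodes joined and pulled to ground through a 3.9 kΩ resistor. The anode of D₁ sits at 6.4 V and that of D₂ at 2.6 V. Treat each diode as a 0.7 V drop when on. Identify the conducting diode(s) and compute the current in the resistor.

Only D₁ conducts; I_R ≈ 1.5 mA

Assume both conduct. Then node N would need to be at both 6.4−0.7 = 5.7 V and 2.6−0.7 = 1.9 V, which is impossible.
Assume only D₁ conducts: V_N = 6.4 − 0.7 = 5.7 V, so I_R = 5.7/3.9 = 1.46 mA.
Check D₂: its anode-to-cathode voltage is 2.6 − 5.7 = -3.1 V < 0.7 V, so it is off. The assumption is consistent.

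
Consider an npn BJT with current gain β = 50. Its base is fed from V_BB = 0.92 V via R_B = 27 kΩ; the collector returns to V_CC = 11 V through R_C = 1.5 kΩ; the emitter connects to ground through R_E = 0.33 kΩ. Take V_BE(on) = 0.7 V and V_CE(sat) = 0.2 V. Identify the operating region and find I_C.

Assume active. Base-emitter loop: I_B = (V_BB − V_BE)/(R_B + (β+1)R_E) = (0.92 − 0.7)/(27 + 51×0.33) = 0.00502 mA.
I_C = β·I_B = 50×0.00502 = 0.251 mA.
V_CE = V_CC − I_C·R_C − I_E·R_E = 11 − 0.251×1.5 − 0.256×0.33 = 10.5 V > V_CE(sat), so the active-region assumption holds.

active; I_C ≈ 0.25 mA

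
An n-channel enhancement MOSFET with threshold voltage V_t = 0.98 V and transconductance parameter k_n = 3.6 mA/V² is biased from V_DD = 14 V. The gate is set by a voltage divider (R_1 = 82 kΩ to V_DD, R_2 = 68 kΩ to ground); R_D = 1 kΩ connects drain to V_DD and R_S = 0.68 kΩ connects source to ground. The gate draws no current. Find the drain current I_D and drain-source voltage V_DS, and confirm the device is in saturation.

I_D ≈ 5.4 mA, V_DS ≈ 5 V

V_G = V_DD·R_2/(R_1+R_2) = 14×68/150 = 6.35 V.
Assume saturation: I_D = (k_n/2)(V_GS − V_t)² with V_GS = V_G − I_D·R_S = 6.35 − 0.68·I_D.
Substituting gives 0.832·I_D² − 14.1·I_D + 51.8 = 0, with roots I_D = 5.36 or 11.6 mA.
The root I_D = 11.6 mA gives V_GS = -1.56 V ≤ V_t, so take I_D = 5.36 mA.
Then V_GS = 2.7 V and V_DS = V_DD − I_D(R_D+R_S) = 14 − 5.36×1.68 = 5 V.
Saturation requires V_DS ≥ V_GS − V_t = 1.72 V; 5 ≥ 1.72 ✓.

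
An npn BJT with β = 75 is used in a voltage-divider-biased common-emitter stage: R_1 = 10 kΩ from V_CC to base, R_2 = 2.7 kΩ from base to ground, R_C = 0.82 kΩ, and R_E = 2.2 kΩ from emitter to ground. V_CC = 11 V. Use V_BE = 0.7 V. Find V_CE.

V_CE ≈ 8.8 V

Thevenize the base divider: V_Th = V_CC·R_2/(R_1+R_2) = 11×2.7/12.7 = 2.34 V, R_Th = R_1‖R_2 = 2.13 kΩ.
Base-emitter loop: V_Th = I_B·R_Th + V_BE + (β+1)I_B·R_E, so I_B = (2.34 − 0.7) / (2.13 + 76×2.2) = 0.00968 mA.
I_C = β·I_B = 75×0.00968 = 0.726 mA, and I_E = (β+1)I_B = 0.735 mA.
V_CE = V_CC − I_C·R_C − I_E·R_E = 11 − 0.726×0.82 − 0.735×2.2 = 8.79 V.
V_CE = 8.79 V > 0.2 V confirms active-region operation.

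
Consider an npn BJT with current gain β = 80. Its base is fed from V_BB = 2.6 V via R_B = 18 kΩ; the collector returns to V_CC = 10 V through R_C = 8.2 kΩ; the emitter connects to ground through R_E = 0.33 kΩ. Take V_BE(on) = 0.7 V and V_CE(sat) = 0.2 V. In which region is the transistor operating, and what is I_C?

Assume active: I_B = (2.6 − 0.7)/(18 + 81×0.33) = 0.0425 mA, I_C = β·I_B = 3.4 mA.
Then V_CE = 10 − 3.4×8.2 − 3.44×0.33 = -19 V < 0.2 V — the active assumption fails.
Re-solve with V_CE = 0.2 V. KCL at the emitter: V_E/R_E = (V_BB−0.7−V_E)/R_B + (V_CC−0.2−V_E)/R_C, giving V_E = 0.405 V.
I_C = (V_CC − 0.2 − V_E)/R_C = (9.8 − 0.405)/8.2 = 1.15 mA.
Check: I_B = (1.9 − 0.405)/18 = 0.083 mA, and β·I_B = 6.64 mA > I_C, confirming saturation.

saturation; I_C ≈ 1.1 mA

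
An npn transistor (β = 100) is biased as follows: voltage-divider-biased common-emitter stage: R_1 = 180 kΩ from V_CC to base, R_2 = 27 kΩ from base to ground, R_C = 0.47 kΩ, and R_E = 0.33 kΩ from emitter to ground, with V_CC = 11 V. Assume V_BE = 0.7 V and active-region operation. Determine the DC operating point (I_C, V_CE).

Thevenize the base divider: V_Th = V_CC·R_2/(R_1+R_2) = 11×27/207 = 1.43 V, R_Th = R_1‖R_2 = 23.5 kΩ.
Base-emitter loop: V_Th = I_B·R_Th + V_BE + (β+1)I_B·R_E, so I_B = (1.43 − 0.7) / (23.5 + 101×0.33) = 0.0129 mA.
I_C = β·I_B = 100×0.0129 = 1.29 mA, and I_E = (β+1)I_B = 1.31 mA.
V_CE = V_CC − I_C·R_C − I_E·R_E = 11 − 1.29×0.47 − 1.31×0.33 = 9.96 V.
V_CE = 9.96 V > 0.2 V confirms active-region operation.

I_C ≈ 1.3 mA, V_CE ≈ 10 V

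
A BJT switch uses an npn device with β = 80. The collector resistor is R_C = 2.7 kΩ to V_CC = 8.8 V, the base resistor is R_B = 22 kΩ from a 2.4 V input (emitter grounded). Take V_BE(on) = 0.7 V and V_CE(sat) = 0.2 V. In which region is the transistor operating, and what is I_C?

Assume active: I_B = (2.4 − 0.7)/22 = 0.0773 mA, giving I_C = β·I_B = 6.18 mA.
But then V_CE = 8.8 − 6.18×2.7 = -7.89 V < V_CE(sat) = 0.2 V — impossible in the active region.
So the transistor is saturated. With V_CE = 0.2 V, I_C = (V_CC − 0.2)/R_C = 8.6/2.7 = 3.19 mA.
Check: β·I_B = 6.18 mA > I_C = 3.19 mA, confirming saturation.

saturation; I_C ≈ 3.2 mA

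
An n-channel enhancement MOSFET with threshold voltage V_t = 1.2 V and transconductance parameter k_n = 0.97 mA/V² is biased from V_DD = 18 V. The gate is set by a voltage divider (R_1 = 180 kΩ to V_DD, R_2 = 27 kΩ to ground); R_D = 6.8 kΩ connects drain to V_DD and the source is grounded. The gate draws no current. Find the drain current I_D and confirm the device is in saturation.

V_G = V_DD·R_2/(R_1+R_2) = 18×27/207 = 2.35 V. With the source grounded, V_GS = V_G = 2.35 V.
Assume saturation: I_D = (k_n/2)(V_GS − V_t)² = (0.97/2)×(2.35 − 1.2)² = 0.485×1.15² = 0.639 mA.
V_DS = V_DD − I_D·R_D = 18 − 0.639×6.8 = 13.7 V.
Saturation requires V_DS ≥ V_GS − V_t = 1.15 V; 13.7 ≥ 1.15 ✓.

I_D ≈ 0.64 mA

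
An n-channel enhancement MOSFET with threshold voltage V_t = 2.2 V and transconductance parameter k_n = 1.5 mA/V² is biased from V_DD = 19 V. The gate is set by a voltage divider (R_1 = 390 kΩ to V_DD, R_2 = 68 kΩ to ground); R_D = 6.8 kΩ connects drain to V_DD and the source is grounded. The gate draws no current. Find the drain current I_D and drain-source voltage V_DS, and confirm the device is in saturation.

I_D ≈ 0.29 mA, V_DS ≈ 17 V

V_G = V_DD·R_2/(R_1+R_2) = 19×68/458 = 2.82 V. With the source grounded, V_GS = V_G = 2.82 V.
Assume saturation: I_D = (k_n/2)(V_GS − V_t)² = (1.5/2)×(2.82 − 2.2)² = 0.75×0.621² = 0.289 mA.
V_DS = V_DD − I_D·R_D = 19 − 0.289×6.8 = 17 V.
Saturation requires V_DS ≥ V_GS − V_t = 0.621 V; 17 ≥ 0.621 ✓.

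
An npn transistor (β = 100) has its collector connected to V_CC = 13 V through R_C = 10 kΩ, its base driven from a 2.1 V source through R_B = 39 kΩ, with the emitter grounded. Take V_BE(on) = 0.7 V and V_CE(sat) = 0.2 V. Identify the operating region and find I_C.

Assume active: I_B = (2.1 − 0.7)/39 = 0.0359 mA, giving I_C = β·I_B = 3.59 mA.
But then V_CE = 13 − 3.59×10 = -22.9 V < V_CE(sat) = 0.2 V — impossible in the active region.
So the transistor is saturated. With V_CE = 0.2 V, I_C = (V_CC − 0.2)/R_C = 12.8/10 = 1.28 mA.
Check: β·I_B = 3.59 mA > I_C = 1.28 mA, confirming saturation.

saturation; I_C ≈ 1.3 mA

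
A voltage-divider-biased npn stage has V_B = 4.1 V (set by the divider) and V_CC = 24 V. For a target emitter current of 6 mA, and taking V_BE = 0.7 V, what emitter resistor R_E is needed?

V_E = V_B − V_BE = 4.1 − 0.7 = 3.4 V.
R_E = V_E / I_E = 3.4 / 6 = 0.567 kΩ.

R_E ≈ 0.57 kΩ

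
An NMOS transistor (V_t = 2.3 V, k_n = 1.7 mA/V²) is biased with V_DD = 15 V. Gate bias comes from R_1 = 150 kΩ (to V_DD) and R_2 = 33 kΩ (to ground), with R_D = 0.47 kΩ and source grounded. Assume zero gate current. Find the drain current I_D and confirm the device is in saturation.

V_G = V_DD·R_2/(R_1+R_2) = 15×33/183 = 2.7 V. With the source grounded, V_GS = V_G = 2.7 V.
Assume saturation: I_D = (k_n/2)(V_GS − V_t)² = (1.7/2)×(2.7 − 2.3)² = 0.85×0.405² = 0.139 mA.
V_DS = V_DD − I_D·R_D = 15 − 0.139×0.47 = 14.9 V.
Saturation requires V_DS ≥ V_GS − V_t = 0.405 V; 14.9 ≥ 0.405 ✓.

I_D ≈ 0.14 mA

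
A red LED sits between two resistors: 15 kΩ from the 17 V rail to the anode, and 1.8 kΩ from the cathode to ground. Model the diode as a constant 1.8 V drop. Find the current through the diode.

The two resistors are in series with the diode, so KVL gives 17 = I·15 + 1.8 + I·1.8.
I = (17 − 1.8) / (15 + 1.8) kΩ = 15.2 / 16.8 = 0.905 mA.

I ≈ 0.9 mA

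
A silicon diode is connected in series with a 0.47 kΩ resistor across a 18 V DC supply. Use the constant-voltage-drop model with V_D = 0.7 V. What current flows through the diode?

I ≈ 37 mA

KVL around the loop: 18 = V_D + I·R = 0.7 + I × 0.47 kΩ.
So I = (18 − 0.7) / 0.47 kΩ = 17.3 / 0.47 = 36.8 mA.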